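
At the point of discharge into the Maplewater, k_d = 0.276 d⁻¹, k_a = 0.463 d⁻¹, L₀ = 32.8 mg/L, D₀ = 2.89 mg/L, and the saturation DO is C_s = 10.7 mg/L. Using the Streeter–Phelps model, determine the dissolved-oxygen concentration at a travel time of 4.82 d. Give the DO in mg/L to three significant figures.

DO ≈ 2.79 mg/L

k_d L₀/(k_a−k_d) = 0.276×32.8/(0.463−0.276) = 9.053/0.1870 = 48.41 mg/L.
e^(−k_d t) = e^(−0.276×4.820) = 0.2644; e^(−k_a t) = e^(−0.463×4.820) = 0.1074.
D = 48.41 × (0.2644 − 0.1074) + 2.89 × 0.1074 = 7.603 + 0.3102 = 7.913 mg/L.
DO = C_s − D = 10.7 − 7.913 = 2.787 mg/L.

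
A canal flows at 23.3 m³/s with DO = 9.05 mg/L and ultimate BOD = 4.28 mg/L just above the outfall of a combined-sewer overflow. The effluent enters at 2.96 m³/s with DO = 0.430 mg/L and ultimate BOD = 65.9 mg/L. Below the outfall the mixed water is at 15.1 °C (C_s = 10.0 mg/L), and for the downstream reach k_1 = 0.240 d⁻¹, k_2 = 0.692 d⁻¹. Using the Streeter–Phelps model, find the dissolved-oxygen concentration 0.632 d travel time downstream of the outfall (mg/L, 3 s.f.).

DO ≈ 7.49 mg/L

Mixed DO = (23.3×9.05 + 2.96×0.430)/(23.3+2.96) = 212.1/26.26 = 8.078 mg/L.
Mixed L₀ = (23.3×4.28 + 2.96×65.9)/(26.26) = 294.8/26.26 = 11.23 mg/L.
Initial deficit D₀ = C_s − DO₀ = 10.0 − 8.078 = 1.922 mg/L.
D(0.632) = [0.240×11.23/(0.692−0.240)](e^(−0.240×0.632) − e^(−0.692×0.632)) + 1.922 e^(−0.692×0.632)
= 5.961 × (0.8593 − 0.6457) + 1.922 × 0.6457 = 2.514 mg/L.
DO = 10.0 − 2.514 = 7.486 mg/L.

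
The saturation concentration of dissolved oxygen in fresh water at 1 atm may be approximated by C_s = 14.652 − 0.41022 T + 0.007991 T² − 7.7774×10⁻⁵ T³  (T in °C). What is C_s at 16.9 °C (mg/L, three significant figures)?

C_s = 14.652 − 0.41022×16.9 + 0.007991×16.9² − 7.7774×10⁻⁵×16.9³ = 9.626 mg/L.

C_s ≈ 9.63 mg/L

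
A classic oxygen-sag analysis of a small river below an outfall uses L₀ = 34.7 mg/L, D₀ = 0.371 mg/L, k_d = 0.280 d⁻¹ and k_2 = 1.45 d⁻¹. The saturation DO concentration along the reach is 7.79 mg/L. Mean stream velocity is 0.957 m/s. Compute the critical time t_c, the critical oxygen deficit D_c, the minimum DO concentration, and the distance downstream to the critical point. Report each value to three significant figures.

t_c ≈ 1.37 d; D_c ≈ 4.57 mg/L; min DO ≈ 3.22 mg/L; x_c ≈ 113 km

At the critical point dD/dt = 0, so k_d L₀ e^(−k_d t) = k_2 D. Substituting D(t) from the Streeter–Phelps equation and solving for t gives
t_c = ln[(k_2/k_d)(1 − D₀(k_2−k_d)/(k_d L₀))] / (k_2−k_d).
Here k_2−k_d = 1.170 d⁻¹ and 1 − D₀(k_2−k_d)/(k_d L₀) = 1 − 0.371×1.170/(0.280×34.7) = 0.9553, so
t_c = ln(5.179 × 0.9553) / 1.170 = 1.599 / 1.170 = 1.367 d.
D_c = (k_d/k_2) L₀ e^(−k_d t_c) = (0.280/1.45) × 34.7 × e^(−0.280×1.367) = 0.1931 × 34.7 × 0.6821 = 4.570 mg/L.
Minimum DO = C_s − D_c = 7.79 − 4.570 = 3.220 mg/L.
x_c = v t_c = 0.957 m/s × 1.367 d × 86400 s/d = 113000 m ≈ 113 km.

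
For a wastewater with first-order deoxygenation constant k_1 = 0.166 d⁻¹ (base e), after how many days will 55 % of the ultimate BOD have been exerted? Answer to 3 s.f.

t ≈ 4.81 d

y/L₀ = 1 − e^(−k_1 t) = 0.55 ⇒ e^(−k_1 t) = 0.450
t = −ln(0.450) / 0.166 = 0.7985 / 0.166 = 4.810 d.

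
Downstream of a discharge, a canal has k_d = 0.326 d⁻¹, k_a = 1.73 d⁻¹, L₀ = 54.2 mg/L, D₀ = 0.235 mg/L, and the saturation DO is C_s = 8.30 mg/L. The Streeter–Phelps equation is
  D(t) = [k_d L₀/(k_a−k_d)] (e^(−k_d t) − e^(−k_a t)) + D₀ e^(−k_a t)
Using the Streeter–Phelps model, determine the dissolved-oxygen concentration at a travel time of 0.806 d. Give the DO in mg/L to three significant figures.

DO ≈ 1.69 mg/L

k_d L₀/(k_a−k_d) = 0.326×54.2/(1.73−0.326) = 17.67/1.404 = 12.58 mg/L.
e^(−k_d t) = e^(−0.326×0.8060) = 0.7689; e^(−k_a t) = e^(−1.73×0.8060) = 0.2480.
D = 12.58 × (0.7689 − 0.2480) + 0.235 × 0.2480 = 6.556 + 0.05828 = 6.614 mg/L.
DO = C_s − D = 8.30 − 6.614 = 1.686 mg/L.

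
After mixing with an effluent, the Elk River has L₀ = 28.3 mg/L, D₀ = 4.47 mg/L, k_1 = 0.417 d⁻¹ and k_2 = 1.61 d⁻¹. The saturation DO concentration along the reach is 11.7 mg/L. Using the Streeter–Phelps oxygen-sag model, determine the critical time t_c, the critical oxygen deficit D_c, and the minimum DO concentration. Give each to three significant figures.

With k_2/k_1 = 3.861 and 1 − D₀(k_2−k_1)/(k_1 L₀) = 0.5481,
t_c = ln(3.861 × 0.5481) / (1.61 − 0.417) = ln(2.116) / 1.193 = 0.7496/1.193 = 0.6284 d.
L(t_c) = L₀ e^(−k_1 t_c) = 28.3 × 0.7695 = 21.78 mg/L, and at the critical point k_2 D_c = k_1 L, so D_c = (0.417/1.61) × 21.78 = 5.640 mg/L.
Minimum DO = C_s − D_c = 11.7 − 5.640 = 6.060 mg/L.

t_c ≈ 0.628 d; D_c ≈ 5.64 mg/L; min DO ≈ 6.06 mg/L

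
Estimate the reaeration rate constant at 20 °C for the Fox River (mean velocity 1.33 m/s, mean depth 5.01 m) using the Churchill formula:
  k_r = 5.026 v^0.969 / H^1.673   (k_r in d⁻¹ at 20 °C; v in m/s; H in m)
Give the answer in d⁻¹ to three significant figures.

k_r = 5.026 × 1.33^0.969 / 5.01^1.673 = 5.026 × 1.318 / 14.82 = 0.4471 d⁻¹.

k_r ≈ 0.447 d⁻¹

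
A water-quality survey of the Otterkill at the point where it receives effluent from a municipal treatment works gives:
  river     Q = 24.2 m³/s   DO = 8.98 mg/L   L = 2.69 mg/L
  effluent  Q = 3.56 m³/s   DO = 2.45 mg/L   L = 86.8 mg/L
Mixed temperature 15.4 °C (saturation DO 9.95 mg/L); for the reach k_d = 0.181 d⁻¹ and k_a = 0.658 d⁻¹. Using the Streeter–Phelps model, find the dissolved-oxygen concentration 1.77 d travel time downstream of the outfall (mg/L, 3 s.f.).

Mixed DO = (24.2×8.98 + 3.56×2.45)/(24.2+3.56) = 226.0/27.76 = 8.143 mg/L.
Mixed L₀ = (24.2×2.69 + 3.56×86.8)/(27.76) = 374.1/27.76 = 13.48 mg/L.
Initial deficit D₀ = C_s − DO₀ = 9.95 − 8.143 = 1.807 mg/L.
D(1.77) = [0.181×13.48/(0.658−0.181)](e^(−0.181×1.77) − e^(−0.658×1.77)) + 1.807 e^(−0.658×1.77)
= 5.114 × (0.7259 − 0.3120) + 1.807 × 0.3120 = 2.680 mg/L.
DO = 9.95 − 2.680 = 7.270 mg/L.

DO ≈ 7.27 mg/L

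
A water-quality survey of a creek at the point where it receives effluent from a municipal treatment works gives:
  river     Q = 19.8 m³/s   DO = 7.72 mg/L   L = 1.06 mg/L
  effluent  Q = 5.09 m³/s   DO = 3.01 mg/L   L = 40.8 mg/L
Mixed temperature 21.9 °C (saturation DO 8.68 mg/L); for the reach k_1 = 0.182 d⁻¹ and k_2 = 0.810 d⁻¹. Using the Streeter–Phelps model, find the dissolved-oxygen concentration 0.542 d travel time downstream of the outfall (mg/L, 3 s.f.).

DO ≈ 6.74 mg/L

Mixed DO = (19.8×7.72 + 5.09×3.01)/(19.8+5.09) = 168.2/24.89 = 6.757 mg/L.
Mixed L₀ = (19.8×1.06 + 5.09×40.8)/(24.89) = 228.7/24.89 = 9.187 mg/L.
Initial deficit D₀ = C_s − DO₀ = 8.68 − 6.757 = 1.923 mg/L.
D(0.542) = [0.182×9.187/(0.810−0.182)](e^(−0.182×0.542) − e^(−0.810×0.542)) + 1.923 e^(−0.810×0.542)
= 2.662 × (0.9061 − 0.6447) + 1.923 × 0.6447 = 1.936 mg/L.
DO = 8.68 − 1.936 = 6.744 mg/L.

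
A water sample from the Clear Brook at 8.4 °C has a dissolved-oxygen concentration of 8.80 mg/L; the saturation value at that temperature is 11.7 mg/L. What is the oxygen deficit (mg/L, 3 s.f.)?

D = C_s − C = 11.7 − 8.80 = 2.90 mg/L.

D ≈ 2.90 mg/L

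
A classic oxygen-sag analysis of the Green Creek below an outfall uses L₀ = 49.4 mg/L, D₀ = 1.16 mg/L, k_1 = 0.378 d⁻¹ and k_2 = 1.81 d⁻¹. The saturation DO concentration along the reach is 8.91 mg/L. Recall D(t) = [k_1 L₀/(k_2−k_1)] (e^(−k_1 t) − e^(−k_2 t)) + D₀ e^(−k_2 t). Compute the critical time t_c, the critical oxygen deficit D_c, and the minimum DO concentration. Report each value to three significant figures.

t_c ≈ 1.03 d; D_c ≈ 6.99 mg/L; min DO ≈ 1.92 mg/L

t_c = [1/(k_2−k_1)] ln[(k_2/k_1)(1 − D₀(k_2−k_1)/(k_1 L₀))]
= [1/(1.81−0.378)] ln[(1.81/0.378)(1 − 1.16×1.432/(0.378×49.4))]
= (1/1.432) ln[4.788 × 0.9110] = 0.6983 × ln(4.362) = 0.6983 × 1.473 = 1.029 d.
L(t_c) = L₀ e^(−k_1 t_c) = 49.4 × 0.6779 = 33.49 mg/L, and at the critical point k_2 D_c = k_1 L, so D_c = (0.378/1.81) × 33.49 = 6.993 mg/L.
Minimum DO = C_s − D_c = 8.91 − 6.993 = 1.917 mg/L.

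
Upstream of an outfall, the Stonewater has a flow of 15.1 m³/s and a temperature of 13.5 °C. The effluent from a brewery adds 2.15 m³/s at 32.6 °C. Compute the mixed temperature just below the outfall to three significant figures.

15.9 °C

Flow-weighted mixing: C = (Q_r C_r + Q_w C_w)/(Q_r + Q_w)
= (15.1×13.5 + 2.15×32.6)/(15.1 + 2.15) = 273.9/17.25 = 15.88 °C.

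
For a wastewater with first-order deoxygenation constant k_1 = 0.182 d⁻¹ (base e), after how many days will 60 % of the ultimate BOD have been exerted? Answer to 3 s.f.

t ≈ 5.03 d

y/L₀ = 1 − e^(−k_1 t) = 0.60 ⇒ e^(−k_1 t) = 0.400
t = −ln(0.400) / 0.182 = 0.9163 / 0.182 = 5.035 d.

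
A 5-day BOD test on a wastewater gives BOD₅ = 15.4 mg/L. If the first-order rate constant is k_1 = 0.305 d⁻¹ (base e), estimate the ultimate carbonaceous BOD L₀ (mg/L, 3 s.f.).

L₀ ≈ 19.7 mg/L

BOD₅ = L₀(1 − e^(−5k_1)) ⇒ L₀ = BOD₅ / (1 − e^(−5×0.305))
= 15.4 / (1 − 0.2176) = 15.4 / 0.7824 = 19.68 mg/L.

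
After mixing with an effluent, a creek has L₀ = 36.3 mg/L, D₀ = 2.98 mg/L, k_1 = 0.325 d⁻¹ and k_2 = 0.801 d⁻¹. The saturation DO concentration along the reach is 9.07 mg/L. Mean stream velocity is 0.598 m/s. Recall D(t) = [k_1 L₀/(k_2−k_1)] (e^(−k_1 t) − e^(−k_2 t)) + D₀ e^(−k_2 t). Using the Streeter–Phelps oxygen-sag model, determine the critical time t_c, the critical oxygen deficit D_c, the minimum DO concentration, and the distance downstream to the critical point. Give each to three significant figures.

With k_2/k_1 = 2.465 and 1 − D₀(k_2−k_1)/(k_1 L₀) = 0.8798,
t_c = ln(2.465 × 0.8798) / (0.801 − 0.325) = ln(2.168) / 0.4760 = 0.7739/0.4760 = 1.626 d.
D_c = (k_1/k_2) L₀ e^(−k_1 t_c) = (0.325/0.801) × 36.3 × e^(−0.325×1.626) = 0.4057 × 36.3 × 0.5895 = 8.683 mg/L.
Minimum DO = C_s − D_c = 9.07 − 8.683 = 0.3871 mg/L.
x_c = v t_c = 0.598 m/s × 1.626 d × 86400 s/d = 84010 m ≈ 84.0 km.

t_c ≈ 1.63 d; D_c ≈ 8.68 mg/L; min DO ≈ 0.387 mg/L; x_c ≈ 84.0 km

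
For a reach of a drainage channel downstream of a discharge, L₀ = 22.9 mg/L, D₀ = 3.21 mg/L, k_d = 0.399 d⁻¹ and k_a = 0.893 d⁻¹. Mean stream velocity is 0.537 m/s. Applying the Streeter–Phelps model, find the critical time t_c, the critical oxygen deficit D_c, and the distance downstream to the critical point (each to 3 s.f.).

t_c ≈ 1.24 d; D_c ≈ 6.23 mg/L; x_c ≈ 57.8 km

At the critical point dD/dt = 0, so k_d L₀ e^(−k_d t) = k_a D. Substituting D(t) from the Streeter–Phelps equation and solving for t gives
t_c = ln[(k_a/k_d)(1 − D₀(k_a−k_d)/(k_d L₀))] / (k_a−k_d).
Here k_a−k_d = 0.4940 d⁻¹ and 1 − D₀(k_a−k_d)/(k_d L₀) = 1 − 3.21×0.4940/(0.399×22.9) = 0.8265, so
t_c = ln(2.238 × 0.8265) / 0.4940 = 0.6150 / 0.4940 = 1.245 d.
L(t_c) = L₀ e^(−k_d t_c) = 22.9 × 0.6085 = 13.93 mg/L, and at the critical point k_a D_c = k_d L, so D_c = (0.399/0.893) × 13.93 = 6.226 mg/L.
x_c = v t_c = 0.537 m/s × 1.245 d × 86400 s/d = 57760 m ≈ 57.8 km.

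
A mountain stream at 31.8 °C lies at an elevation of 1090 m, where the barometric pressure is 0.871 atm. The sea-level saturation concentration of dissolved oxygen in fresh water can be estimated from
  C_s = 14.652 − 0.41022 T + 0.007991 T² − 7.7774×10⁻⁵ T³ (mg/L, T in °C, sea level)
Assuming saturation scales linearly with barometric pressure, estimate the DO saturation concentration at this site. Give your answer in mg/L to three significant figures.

C_s ≈ 6.26 mg/L

At sea level: C_s = 14.652 − 0.41022×31.8 + 0.007991×31.8² − 7.7774×10⁻⁵×31.8³ = 7.187 mg/L.
Pressure correction: C_s' = 7.187 × 0.871 = 6.260 mg/L.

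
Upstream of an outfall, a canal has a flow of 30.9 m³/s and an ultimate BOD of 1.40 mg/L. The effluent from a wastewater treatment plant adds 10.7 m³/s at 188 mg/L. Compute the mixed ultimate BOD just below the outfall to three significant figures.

49.4 mg/L

Flow-weighted mixing: C = (Q_r C_r + Q_w C_w)/(Q_r + Q_w)
= (30.9×1.40 + 10.7×188)/(30.9 + 10.7) = 2055/41.60 = 49.40 mg/L.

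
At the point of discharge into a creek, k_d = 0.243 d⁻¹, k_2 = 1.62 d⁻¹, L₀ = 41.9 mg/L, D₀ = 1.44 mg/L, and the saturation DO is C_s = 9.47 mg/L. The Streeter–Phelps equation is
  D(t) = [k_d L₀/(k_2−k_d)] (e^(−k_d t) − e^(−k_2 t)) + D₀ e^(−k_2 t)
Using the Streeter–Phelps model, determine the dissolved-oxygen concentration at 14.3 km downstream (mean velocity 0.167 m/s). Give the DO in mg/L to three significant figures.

DO ≈ 4.85 mg/L

Travel time t = x/v = 14.3 km / (0.167 m/s) = 14300 m / 0.167 m/s = 85630 s = 0.9911 d.
k_d L₀/(k_2−k_d) = 0.243×41.9/(1.62−0.243) = 10.18/1.377 = 7.394 mg/L.
e^(−k_d t) = e^(−0.243×0.9911) = 0.7860; e^(−k_2 t) = e^(−1.62×0.9911) = 0.2008.
D = 7.394 × (0.7860 − 0.2008) + 1.44 × 0.2008 = 4.327 + 0.2891 = 4.616 mg/L.
DO = C_s − D = 9.47 − 4.616 = 4.854 mg/L.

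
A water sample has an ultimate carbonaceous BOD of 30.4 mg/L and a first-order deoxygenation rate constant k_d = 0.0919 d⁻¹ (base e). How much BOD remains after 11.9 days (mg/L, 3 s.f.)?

L_t = L₀ e^(−k_d t) = 30.4 × e^(−0.0919×11.9) = 30.4 × 0.3350 = 10.18 mg/L.

L ≈ 10.2 mg/L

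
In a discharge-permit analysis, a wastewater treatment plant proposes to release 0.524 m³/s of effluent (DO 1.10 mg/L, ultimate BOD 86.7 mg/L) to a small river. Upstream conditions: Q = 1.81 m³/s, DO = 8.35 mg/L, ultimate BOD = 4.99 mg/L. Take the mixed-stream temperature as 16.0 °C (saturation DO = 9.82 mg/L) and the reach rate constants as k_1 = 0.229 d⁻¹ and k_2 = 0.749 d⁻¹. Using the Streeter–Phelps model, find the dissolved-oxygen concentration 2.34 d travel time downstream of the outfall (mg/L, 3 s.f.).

Mixed DO = (1.81×8.35 + 0.524×1.10)/(1.81+0.524) = 15.69/2.334 = 6.722 mg/L.
Mixed L₀ = (1.81×4.99 + 0.524×86.7)/(2.334) = 54.46/2.334 = 23.33 mg/L.
Initial deficit D₀ = C_s − DO₀ = 9.82 − 6.722 = 3.098 mg/L.
D(2.34) = [0.229×23.33/(0.749−0.229)](e^(−0.229×2.34) − e^(−0.749×2.34)) + 3.098 e^(−0.749×2.34)
= 10.28 × (0.5852 − 0.1733) + 3.098 × 0.1733 = 4.769 mg/L.
DO = 9.82 − 4.769 = 5.051 mg/L.

DO ≈ 5.05 mg/L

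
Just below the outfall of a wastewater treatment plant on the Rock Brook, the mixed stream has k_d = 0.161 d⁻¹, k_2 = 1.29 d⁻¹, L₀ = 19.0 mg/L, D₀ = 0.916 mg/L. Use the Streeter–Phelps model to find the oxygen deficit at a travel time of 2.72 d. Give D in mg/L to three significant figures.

k_d L₀/(k_2−k_d) = 0.161×19.0/(1.29−0.161) = 3.059/1.129 = 2.709 mg/L.
e^(−k_d t) = e^(−0.161×2.720) = 0.6454; e^(−k_2 t) = e^(−1.29×2.720) = 0.02993.
D = 2.709 × (0.6454 − 0.02993) + 0.916 × 0.02993 = 1.668 + 0.02742 = 1.695 mg/L.

D ≈ 1.69 mg/L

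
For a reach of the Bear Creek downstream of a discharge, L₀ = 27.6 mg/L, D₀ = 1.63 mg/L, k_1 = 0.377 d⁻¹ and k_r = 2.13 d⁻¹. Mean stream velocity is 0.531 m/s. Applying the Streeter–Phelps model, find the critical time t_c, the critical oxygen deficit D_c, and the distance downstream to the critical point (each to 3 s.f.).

t_c ≈ 0.805 d; D_c ≈ 3.61 mg/L; x_c ≈ 36.9 km

At the critical point dD/dt = 0, so k_1 L₀ e^(−k_1 t) = k_r D. Substituting D(t) from the Streeter–Phelps equation and solving for t gives
t_c = ln[(k_r/k_1)(1 − D₀(k_r−k_1)/(k_1 L₀))] / (k_r−k_1).
Here k_r−k_1 = 1.753 d⁻¹ and 1 − D₀(k_r−k_1)/(k_1 L₀) = 1 − 1.63×1.753/(0.377×27.6) = 0.7254, so
t_c = ln(5.650 × 0.7254) / 1.753 = 1.411 / 1.753 = 0.8047 d.
L(t_c) = L₀ e^(−k_1 t_c) = 27.6 × 0.7383 = 20.38 mg/L, and at the critical point k_r D_c = k_1 L, so D_c = (0.377/2.13) × 20.38 = 3.607 mg/L.
x_c = v t_c = 0.531 m/s × 0.8047 d × 86400 s/d = 36920 m ≈ 36.9 km.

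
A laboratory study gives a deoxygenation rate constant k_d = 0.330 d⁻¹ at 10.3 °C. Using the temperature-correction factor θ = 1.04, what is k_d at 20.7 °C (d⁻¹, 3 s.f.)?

k_d ≈ 0.496 d⁻¹

k_d(T₂) = k_d(T₁) · θ^(T₂−T₁) = 0.330 × 1.04^(20.7−10.3)
= 0.330 × 1.04^10.4 = 0.330 × 1.504 = 0.4962 d⁻¹.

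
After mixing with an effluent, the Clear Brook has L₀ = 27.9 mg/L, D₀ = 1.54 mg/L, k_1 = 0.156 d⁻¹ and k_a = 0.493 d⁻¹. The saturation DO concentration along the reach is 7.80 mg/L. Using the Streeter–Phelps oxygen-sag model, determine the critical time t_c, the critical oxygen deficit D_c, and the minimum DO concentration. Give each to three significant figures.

t_c = [1/(k_a−k_1)] ln[(k_a/k_1)(1 − D₀(k_a−k_1)/(k_1 L₀))]
= [1/(0.493−0.156)] ln[(0.493/0.156)(1 − 1.54×0.3370/(0.156×27.9))]
= (1/0.3370) ln[3.160 × 0.8808] = 2.967 × ln(2.783) = 2.967 × 1.024 = 3.038 d.
D_c = (k_1/k_a) L₀ e^(−k_1 t_c) = (0.156/0.493) × 27.9 × e^(−0.156×3.038) = 0.3164 × 27.9 × 0.6226 = 5.496 mg/L.
Minimum DO = C_s − D_c = 7.80 − 5.496 = 2.304 mg/L.

t_c ≈ 3.04 d; D_c ≈ 5.50 mg/L; min DO ≈ 2.30 mg/L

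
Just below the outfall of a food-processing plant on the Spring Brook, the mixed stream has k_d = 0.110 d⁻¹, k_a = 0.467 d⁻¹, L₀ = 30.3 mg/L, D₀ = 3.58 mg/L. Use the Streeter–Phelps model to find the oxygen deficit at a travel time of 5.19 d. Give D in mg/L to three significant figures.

k_d L₀/(k_a−k_d) = 0.110×30.3/(0.467−0.110) = 3.333/0.3570 = 9.336 mg/L.
e^(−k_d t) = e^(−0.110×5.190) = 0.5650; e^(−k_a t) = e^(−0.467×5.190) = 0.08859.
D = 9.336 × (0.5650 − 0.08859) + 3.58 × 0.08859 = 4.448 + 0.3172 = 4.765 mg/L.

D ≈ 4.77 mg/L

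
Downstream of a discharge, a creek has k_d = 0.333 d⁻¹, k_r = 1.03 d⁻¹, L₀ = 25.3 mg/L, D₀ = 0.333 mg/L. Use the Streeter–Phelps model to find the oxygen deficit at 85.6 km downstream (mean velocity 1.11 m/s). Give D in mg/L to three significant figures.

D ≈ 4.29 mg/L

Travel time t = x/v = 85.6 km / (1.11 m/s) = 85600 m / 1.11 m/s = 77120 s = 0.8926 d.
k_d L₀/(k_r−k_d) = 0.333×25.3/(1.03−0.333) = 8.425/0.6970 = 12.09 mg/L.
e^(−k_d t) = e^(−0.333×0.8926) = 0.7429; e^(−k_r t) = e^(−1.03×0.8926) = 0.3988.
D = 12.09 × (0.7429 − 0.3988) + 0.333 × 0.3988 = 4.159 + 0.1328 = 4.292 mg/L.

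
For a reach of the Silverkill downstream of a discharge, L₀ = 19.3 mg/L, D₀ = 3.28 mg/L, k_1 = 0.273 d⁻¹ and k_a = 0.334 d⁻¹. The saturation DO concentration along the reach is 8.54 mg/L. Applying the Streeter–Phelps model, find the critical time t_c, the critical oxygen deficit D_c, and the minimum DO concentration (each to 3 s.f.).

t_c ≈ 2.67 d; D_c ≈ 7.61 mg/L; min DO ≈ 0.932 mg/L

At the critical point dD/dt = 0, so k_1 L₀ e^(−k_1 t) = k_a D. Substituting D(t) from the Streeter–Phelps equation and solving for t gives
t_c = ln[(k_a/k_1)(1 − D₀(k_a−k_1)/(k_1 L₀))] / (k_a−k_1).
Here k_a−k_1 = 0.06100 d⁻¹ and 1 − D₀(k_a−k_1)/(k_1 L₀) = 1 − 3.28×0.06100/(0.273×19.3) = 0.9620, so
t_c = ln(1.223 × 0.9620) / 0.06100 = 0.1630 / 0.06100 = 2.671 d.
L(t_c) = L₀ e^(−k_1 t_c) = 19.3 × 0.4822 = 9.307 mg/L, and at the critical point k_a D_c = k_1 L, so D_c = (0.273/0.334) × 9.307 = 7.608 mg/L.
Minimum DO = C_s − D_c = 8.54 − 7.608 = 0.9324 mg/L.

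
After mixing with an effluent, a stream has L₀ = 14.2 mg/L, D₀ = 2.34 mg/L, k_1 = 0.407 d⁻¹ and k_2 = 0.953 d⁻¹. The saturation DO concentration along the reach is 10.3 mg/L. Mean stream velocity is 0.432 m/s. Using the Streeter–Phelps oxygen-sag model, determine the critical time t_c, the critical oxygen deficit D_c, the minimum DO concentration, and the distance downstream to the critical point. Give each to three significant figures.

At the critical point dD/dt = 0, so k_1 L₀ e^(−k_1 t) = k_2 D. Substituting D(t) from the Streeter–Phelps equation and solving for t gives
t_c = ln[(k_2/k_1)(1 − D₀(k_2−k_1)/(k_1 L₀))] / (k_2−k_1).
Here k_2−k_1 = 0.5460 d⁻¹ and 1 − D₀(k_2−k_1)/(k_1 L₀) = 1 − 2.34×0.5460/(0.407×14.2) = 0.7789, so
t_c = ln(2.342 × 0.7789) / 0.5460 = 0.6010 / 0.5460 = 1.101 d.
D_c = (k_1/k_2) L₀ e^(−k_1 t_c) = (0.407/0.953) × 14.2 × e^(−0.407×1.101) = 0.4271 × 14.2 × 0.6389 = 3.875 mg/L.
Minimum DO = C_s − D_c = 10.3 − 3.875 = 6.425 mg/L.
x_c = v t_c = 0.432 m/s × 1.101 d × 86400 s/d = 41080 m ≈ 41.1 km.

t_c ≈ 1.10 d; D_c ≈ 3.87 mg/L; min DO ≈ 6.43 mg/L; x_c ≈ 41.1 km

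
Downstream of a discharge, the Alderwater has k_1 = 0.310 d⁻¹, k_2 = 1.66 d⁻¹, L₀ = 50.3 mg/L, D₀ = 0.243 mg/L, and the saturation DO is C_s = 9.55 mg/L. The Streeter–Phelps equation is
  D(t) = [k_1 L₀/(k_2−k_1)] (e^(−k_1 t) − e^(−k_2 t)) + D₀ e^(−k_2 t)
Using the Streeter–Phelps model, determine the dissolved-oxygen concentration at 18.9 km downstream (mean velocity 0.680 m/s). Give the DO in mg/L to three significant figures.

Travel time t = x/v = 18.9 km / (0.680 m/s) = 18900 m / 0.680 m/s = 27790 s = 0.3217 d.
k_1 L₀/(k_2−k_1) = 0.310×50.3/(1.66−0.310) = 15.59/1.350 = 11.55 mg/L.
e^(−k_1 t) = e^(−0.310×0.3217) = 0.9051; e^(−k_2 t) = e^(−1.66×0.3217) = 0.5863.
D = 11.55 × (0.9051 − 0.5863) + 0.243 × 0.5863 = 3.683 + 0.1425 = 3.825 mg/L.
DO = C_s − D = 9.55 − 3.825 = 5.725 mg/L.

DO ≈ 5.72 mg/L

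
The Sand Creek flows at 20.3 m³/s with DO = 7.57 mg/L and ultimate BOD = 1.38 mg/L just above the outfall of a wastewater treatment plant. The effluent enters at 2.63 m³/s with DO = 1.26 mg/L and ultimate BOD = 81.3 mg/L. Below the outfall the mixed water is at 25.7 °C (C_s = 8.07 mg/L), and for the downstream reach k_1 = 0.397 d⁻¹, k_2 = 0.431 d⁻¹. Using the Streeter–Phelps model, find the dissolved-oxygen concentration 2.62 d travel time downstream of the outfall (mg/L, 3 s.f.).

DO ≈ 3.97 mg/L

Mixed DO = (20.3×7.57 + 2.63×1.26)/(20.3+2.63) = 157.0/22.93 = 6.846 mg/L.
Mixed L₀ = (20.3×1.38 + 2.63×81.3)/(22.93) = 241.8/22.93 = 10.55 mg/L.
Initial deficit D₀ = C_s − DO₀ = 8.07 − 6.846 = 1.224 mg/L.
D(2.62) = [0.397×10.55/(0.431−0.397)](e^(−0.397×2.62) − e^(−0.431×2.62)) + 1.224 e^(−0.431×2.62)
= 123.1 × (0.3534 − 0.3233) + 1.224 × 0.3233 = 4.105 mg/L.
DO = 8.07 − 4.105 = 3.965 mg/L.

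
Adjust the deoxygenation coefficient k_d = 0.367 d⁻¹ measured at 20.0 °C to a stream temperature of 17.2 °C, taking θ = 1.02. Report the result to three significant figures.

k_d(T₂) = k_d(T₁) · θ^(T₂−T₁) = 0.367 × 1.02^(17.2−20.0)
= 0.367 × 1.02^-2.80 = 0.367 × 0.9461 = 0.3472 d⁻¹.

k_d ≈ 0.347 d⁻¹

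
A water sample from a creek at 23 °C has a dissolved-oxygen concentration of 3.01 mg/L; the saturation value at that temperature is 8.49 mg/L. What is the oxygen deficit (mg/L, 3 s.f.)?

D ≈ 5.48 mg/L

D = C_s − C = 8.49 − 3.01 = 5.48 mg/L.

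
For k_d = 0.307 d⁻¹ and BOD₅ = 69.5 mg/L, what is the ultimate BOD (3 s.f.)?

BOD₅ = L₀(1 − e^(−5k_d)) ⇒ L₀ = BOD₅ / (1 − e^(−5×0.307))
= 69.5 / (1 − 0.2155) = 69.5 / 0.7845 = 88.59 mg/L.

L₀ ≈ 88.6 mg/L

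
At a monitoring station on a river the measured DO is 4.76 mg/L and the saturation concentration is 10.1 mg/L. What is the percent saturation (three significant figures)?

47.1 % saturation

% saturation = C/C_s × 100 = 4.76/10.1 × 100 = 47.1 %.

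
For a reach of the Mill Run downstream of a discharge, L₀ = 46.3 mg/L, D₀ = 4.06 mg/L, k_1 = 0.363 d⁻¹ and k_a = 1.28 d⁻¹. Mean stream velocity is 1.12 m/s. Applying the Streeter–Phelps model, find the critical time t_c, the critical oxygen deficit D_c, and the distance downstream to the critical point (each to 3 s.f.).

t_c ≈ 1.10 d; D_c ≈ 8.80 mg/L; x_c ≈ 107 km

t_c = [1/(k_a−k_1)] ln[(k_a/k_1)(1 − D₀(k_a−k_1)/(k_1 L₀))]
= [1/(1.28−0.363)] ln[(1.28/0.363)(1 − 4.06×0.9170/(0.363×46.3))]
= (1/0.9170) ln[3.526 × 0.7785] = 1.091 × ln(2.745) = 1.091 × 1.010 = 1.101 d.
D_c = (k_1/k_a) L₀ e^(−k_1 t_c) = (0.363/1.28) × 46.3 × e^(−0.363×1.101) = 0.2836 × 46.3 × 0.6705 = 8.804 mg/L.
x_c = v t_c = 1.12 m/s × 1.101 d × 86400 s/d = 106600 m ≈ 107 km.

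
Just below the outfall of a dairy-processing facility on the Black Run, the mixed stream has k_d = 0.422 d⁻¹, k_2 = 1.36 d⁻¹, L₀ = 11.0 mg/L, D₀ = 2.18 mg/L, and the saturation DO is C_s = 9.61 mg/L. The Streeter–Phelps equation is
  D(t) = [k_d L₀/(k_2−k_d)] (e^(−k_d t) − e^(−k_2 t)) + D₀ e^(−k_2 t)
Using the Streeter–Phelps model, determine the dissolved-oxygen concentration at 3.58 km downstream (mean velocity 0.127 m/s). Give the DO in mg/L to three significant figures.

Travel time t = x/v = 3.58 km / (0.127 m/s) = 3580 m / 0.127 m/s = 28190 s = 0.3263 d.
k_d L₀/(k_2−k_d) = 0.422×11.0/(1.36−0.422) = 4.642/0.9380 = 4.949 mg/L.
e^(−k_d t) = e^(−0.422×0.3263) = 0.8714; e^(−k_2 t) = e^(−1.36×0.3263) = 0.6416.
D = 4.949 × (0.8714 − 0.6416) + 2.18 × 0.6416 = 1.137 + 1.399 = 2.536 mg/L.
DO = C_s − D = 9.61 − 2.536 = 7.074 mg/L.

DO ≈ 7.07 mg/L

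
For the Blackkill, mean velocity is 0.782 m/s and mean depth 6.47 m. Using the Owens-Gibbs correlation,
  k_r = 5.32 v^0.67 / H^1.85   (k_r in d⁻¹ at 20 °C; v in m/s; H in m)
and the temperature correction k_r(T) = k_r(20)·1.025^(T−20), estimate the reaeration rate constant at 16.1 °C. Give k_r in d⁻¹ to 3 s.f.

k_r(20) = 5.32 × 0.782^0.67 / 6.47^1.85 = 5.32 × 0.8481 / 31.64 = 0.1426 d⁻¹.
k_r(16.1) = 0.1426 × 1.025^(16.1−20) = 0.1426 × 0.9082 = 0.1295 d⁻¹.

k_r ≈ 0.130 d⁻¹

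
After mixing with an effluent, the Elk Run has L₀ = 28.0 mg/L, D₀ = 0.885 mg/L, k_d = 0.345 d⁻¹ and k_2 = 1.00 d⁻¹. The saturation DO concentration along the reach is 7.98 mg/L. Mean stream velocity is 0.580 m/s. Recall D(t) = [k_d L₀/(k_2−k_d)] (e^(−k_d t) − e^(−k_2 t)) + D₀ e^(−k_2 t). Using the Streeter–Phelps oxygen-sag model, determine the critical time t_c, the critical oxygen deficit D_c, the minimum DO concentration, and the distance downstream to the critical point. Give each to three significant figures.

At the critical point dD/dt = 0, so k_d L₀ e^(−k_d t) = k_2 D. Substituting D(t) from the Streeter–Phelps equation and solving for t gives
t_c = ln[(k_2/k_d)(1 − D₀(k_2−k_d)/(k_d L₀))] / (k_2−k_d).
Here k_2−k_d = 0.6550 d⁻¹ and 1 − D₀(k_2−k_d)/(k_d L₀) = 1 − 0.885×0.6550/(0.345×28.0) = 0.9400, so
t_c = ln(2.899 × 0.9400) / 0.6550 = 1.002 / 0.6550 = 1.530 d.
D_c = (k_d/k_2) L₀ e^(−k_d t_c) = (0.345/1.00) × 28.0 × e^(−0.345×1.530) = 0.3450 × 28.0 × 0.5898 = 5.698 mg/L.
Minimum DO = C_s − D_c = 7.98 − 5.698 = 2.282 mg/L.
x_c = v t_c = 0.580 m/s × 1.530 d × 86400 s/d = 76680 m ≈ 76.7 km.

t_c ≈ 1.53 d; D_c ≈ 5.70 mg/L; min DO ≈ 2.28 mg/L; x_c ≈ 76.7 km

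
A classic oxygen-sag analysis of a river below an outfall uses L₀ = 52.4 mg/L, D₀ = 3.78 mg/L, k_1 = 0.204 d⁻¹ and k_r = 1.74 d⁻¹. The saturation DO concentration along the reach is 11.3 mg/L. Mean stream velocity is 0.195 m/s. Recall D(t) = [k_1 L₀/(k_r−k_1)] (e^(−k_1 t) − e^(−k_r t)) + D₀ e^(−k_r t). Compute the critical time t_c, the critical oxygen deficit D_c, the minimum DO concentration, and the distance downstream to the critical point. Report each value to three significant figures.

t_c ≈ 0.885 d; D_c ≈ 5.13 mg/L; min DO ≈ 6.17 mg/L; x_c ≈ 14.9 km

At the critical point dD/dt = 0, so k_1 L₀ e^(−k_1 t) = k_r D. Substituting D(t) from the Streeter–Phelps equation and solving for t gives
t_c = ln[(k_r/k_1)(1 − D₀(k_r−k_1)/(k_1 L₀))] / (k_r−k_1).
Here k_r−k_1 = 1.536 d⁻¹ and 1 − D₀(k_r−k_1)/(k_1 L₀) = 1 − 3.78×1.536/(0.204×52.4) = 0.4568, so
t_c = ln(8.529 × 0.4568) / 1.536 = 1.360 / 1.536 = 0.8855 d.
L(t_c) = L₀ e^(−k_1 t_c) = 52.4 × 0.8347 = 43.74 mg/L, and at the critical point k_r D_c = k_1 L, so D_c = (0.204/1.74) × 43.74 = 5.128 mg/L.
Minimum DO = C_s − D_c = 11.3 − 5.128 = 6.172 mg/L.
x_c = v t_c = 0.195 m/s × 0.8855 d × 86400 s/d = 14920 m ≈ 14.9 km.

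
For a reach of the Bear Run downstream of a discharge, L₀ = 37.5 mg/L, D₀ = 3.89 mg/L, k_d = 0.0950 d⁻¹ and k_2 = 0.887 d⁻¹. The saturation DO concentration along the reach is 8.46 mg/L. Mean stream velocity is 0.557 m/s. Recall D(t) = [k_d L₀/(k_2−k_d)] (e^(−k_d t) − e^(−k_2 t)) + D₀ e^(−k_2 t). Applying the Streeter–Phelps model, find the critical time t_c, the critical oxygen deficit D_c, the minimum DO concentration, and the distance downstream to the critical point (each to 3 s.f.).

At the critical point dD/dt = 0, so k_d L₀ e^(−k_d t) = k_2 D. Substituting D(t) from the Streeter–Phelps equation and solving for t gives
t_c = ln[(k_2/k_d)(1 − D₀(k_2−k_d)/(k_d L₀))] / (k_2−k_d).
Here k_2−k_d = 0.7920 d⁻¹ and 1 − D₀(k_2−k_d)/(k_d L₀) = 1 − 3.89×0.7920/(0.0950×37.5) = 0.1352, so
t_c = ln(9.337 × 0.1352) / 0.7920 = 0.2329 / 0.7920 = 0.2941 d.
L(t_c) = L₀ e^(−k_d t_c) = 37.5 × 0.9724 = 36.47 mg/L, and at the critical point k_2 D_c = k_d L, so D_c = (0.0950/0.887) × 36.47 = 3.906 mg/L.
Minimum DO = C_s − D_c = 8.46 − 3.906 = 4.554 mg/L.
x_c = v t_c = 0.557 m/s × 0.2941 d × 86400 s/d = 14150 m ≈ 14.2 km.

t_c ≈ 0.294 d; D_c ≈ 3.91 mg/L; min DO ≈ 4.55 mg/L; x_c ≈ 14.2 km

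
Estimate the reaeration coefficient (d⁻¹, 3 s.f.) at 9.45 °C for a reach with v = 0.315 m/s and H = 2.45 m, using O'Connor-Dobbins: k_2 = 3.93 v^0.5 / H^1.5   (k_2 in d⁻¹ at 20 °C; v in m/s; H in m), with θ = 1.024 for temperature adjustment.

k_2(20) = 3.93 × 0.315^0.5 / 2.45^1.5 = 3.93 × 0.5612 / 3.835 = 0.5752 d⁻¹.
k_2(9.45) = 0.5752 × 1.024^(9.45−20) = 0.5752 × 0.7786 = 0.4479 d⁻¹.

k_2 ≈ 0.448 d⁻¹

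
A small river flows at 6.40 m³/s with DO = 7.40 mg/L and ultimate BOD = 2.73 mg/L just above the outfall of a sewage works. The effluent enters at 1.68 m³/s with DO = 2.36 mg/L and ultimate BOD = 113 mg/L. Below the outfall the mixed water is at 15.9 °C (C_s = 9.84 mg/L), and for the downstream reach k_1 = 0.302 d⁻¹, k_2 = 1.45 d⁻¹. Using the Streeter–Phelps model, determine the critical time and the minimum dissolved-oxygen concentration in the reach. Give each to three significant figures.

Mixed DO = (6.40×7.40 + 1.68×2.36)/(6.40+1.68) = 51.32/8.080 = 6.352 mg/L.
Mixed L₀ = (6.40×2.73 + 1.68×113)/(8.080) = 207.3/8.080 = 25.66 mg/L.
Initial deficit D₀ = C_s − DO₀ = 9.84 − 6.352 = 3.488 mg/L.
t_c = (1/1.148) ln[(1.45/0.302)(1 − 3.488×1.148/(0.302×25.66))] = 0.8711 × ln(2.320) = 0.7331 d.
D_c = (0.302/1.45) × 25.66 × e^(−0.302×0.7331) = 0.2083 × 25.66 × 0.8014 = 4.282 mg/L.
Minimum DO = 9.84 − 4.282 = 5.558 mg/L.

t_c ≈ 0.733 d; minimum DO ≈ 5.56 mg/L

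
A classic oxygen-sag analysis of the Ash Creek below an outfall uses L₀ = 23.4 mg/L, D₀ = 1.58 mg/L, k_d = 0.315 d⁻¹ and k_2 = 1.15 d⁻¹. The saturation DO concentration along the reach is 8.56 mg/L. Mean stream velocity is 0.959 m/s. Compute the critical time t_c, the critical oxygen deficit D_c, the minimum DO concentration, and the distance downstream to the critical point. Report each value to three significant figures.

With k_2/k_d = 3.651 and 1 − D₀(k_2−k_d)/(k_d L₀) = 0.8210,
t_c = ln(3.651 × 0.8210) / (1.15 − 0.315) = ln(2.997) / 0.8350 = 1.098/0.8350 = 1.315 d.
L(t_c) = L₀ e^(−k_d t_c) = 23.4 × 0.6609 = 15.47 mg/L, and at the critical point k_2 D_c = k_d L, so D_c = (0.315/1.15) × 15.47 = 4.236 mg/L.
Minimum DO = C_s − D_c = 8.56 − 4.236 = 4.324 mg/L.
x_c = v t_c = 0.959 m/s × 1.315 d × 86400 s/d = 108900 m ≈ 109 km.

t_c ≈ 1.31 d; D_c ≈ 4.24 mg/L; min DO ≈ 4.32 mg/L; x_c ≈ 109 km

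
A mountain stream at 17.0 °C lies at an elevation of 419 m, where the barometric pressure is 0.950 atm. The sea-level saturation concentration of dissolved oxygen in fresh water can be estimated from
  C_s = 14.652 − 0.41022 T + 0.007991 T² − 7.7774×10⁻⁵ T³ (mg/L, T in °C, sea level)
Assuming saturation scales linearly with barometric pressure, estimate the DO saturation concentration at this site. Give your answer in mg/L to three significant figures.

C_s ≈ 9.13 mg/L

At sea level: C_s = 14.652 − 0.41022×17.0 + 0.007991×17.0² − 7.7774×10⁻⁵×17.0³ = 9.606 mg/L.
Pressure correction: C_s' = 9.606 × 0.950 = 9.125 mg/L.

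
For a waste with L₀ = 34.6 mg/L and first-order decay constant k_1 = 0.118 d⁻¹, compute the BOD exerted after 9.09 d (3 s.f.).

y ≈ 22.8 mg/L

y_t = L₀(1 − e^(−k_1 t)) = 34.6 × (1 − e^(−0.118×9.09))
= 34.6 × (1 − 0.3421) = 34.6 × 0.6579 = 22.76 mg/L.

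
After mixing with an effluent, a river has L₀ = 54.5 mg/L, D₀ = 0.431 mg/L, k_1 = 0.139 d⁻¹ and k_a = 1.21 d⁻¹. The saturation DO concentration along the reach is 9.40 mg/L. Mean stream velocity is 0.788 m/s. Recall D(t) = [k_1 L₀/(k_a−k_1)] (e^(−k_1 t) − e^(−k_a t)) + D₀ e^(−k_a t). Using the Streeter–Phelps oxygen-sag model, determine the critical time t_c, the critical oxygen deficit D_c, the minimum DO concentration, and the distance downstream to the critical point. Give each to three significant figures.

With k_a/k_1 = 8.705 and 1 − D₀(k_a−k_1)/(k_1 L₀) = 0.9391,
t_c = ln(8.705 × 0.9391) / (1.21 − 0.139) = ln(8.175) / 1.071 = 2.101/1.071 = 1.962 d.
D_c = (k_1/k_a) L₀ e^(−k_1 t_c) = (0.139/1.21) × 54.5 × e^(−0.139×1.962) = 0.1149 × 54.5 × 0.7613 = 4.767 mg/L.
Minimum DO = C_s − D_c = 9.40 − 4.767 = 4.633 mg/L.
x_c = v t_c = 0.788 m/s × 1.962 d × 86400 s/d = 133600 m ≈ 134 km.

t_c ≈ 1.96 d; D_c ≈ 4.77 mg/L; min DO ≈ 4.63 mg/L; x_c ≈ 134 km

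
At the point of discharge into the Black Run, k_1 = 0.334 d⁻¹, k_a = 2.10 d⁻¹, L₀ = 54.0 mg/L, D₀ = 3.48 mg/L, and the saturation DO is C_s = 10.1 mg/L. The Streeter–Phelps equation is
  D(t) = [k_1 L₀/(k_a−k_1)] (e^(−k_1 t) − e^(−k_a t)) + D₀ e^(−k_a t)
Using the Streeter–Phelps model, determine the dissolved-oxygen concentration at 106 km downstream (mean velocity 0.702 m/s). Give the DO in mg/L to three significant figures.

DO ≈ 4.57 mg/L

Travel time t = x/v = 106 km / (0.702 m/s) = 106000 m / 0.702 m/s = 151000 s = 1.748 d.
k_1 L₀/(k_a−k_1) = 0.334×54.0/(2.10−0.334) = 18.04/1.766 = 10.21 mg/L.
e^(−k_1 t) = e^(−0.334×1.748) = 0.5578; e^(−k_a t) = e^(−2.10×1.748) = 0.02547.
D = 10.21 × (0.5578 − 0.02547) + 3.48 × 0.02547 = 5.437 + 0.08865 = 5.525 mg/L.
DO = C_s − D = 10.1 − 5.525 = 4.575 mg/L.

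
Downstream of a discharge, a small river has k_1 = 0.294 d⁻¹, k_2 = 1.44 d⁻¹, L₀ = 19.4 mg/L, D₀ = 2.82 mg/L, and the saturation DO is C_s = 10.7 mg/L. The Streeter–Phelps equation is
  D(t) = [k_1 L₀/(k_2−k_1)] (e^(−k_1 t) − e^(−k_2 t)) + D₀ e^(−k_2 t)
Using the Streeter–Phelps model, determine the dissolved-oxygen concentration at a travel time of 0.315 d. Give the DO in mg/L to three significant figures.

DO ≈ 7.53 mg/L

k_1 L₀/(k_2−k_1) = 0.294×19.4/(1.44−0.294) = 5.704/1.146 = 4.977 mg/L.
e^(−k_1 t) = e^(−0.294×0.3150) = 0.9115; e^(−k_2 t) = e^(−1.44×0.3150) = 0.6353.
D = 4.977 × (0.9115 − 0.6353) + 2.82 × 0.6353 = 1.375 + 1.792 = 3.166 mg/L.
DO = C_s − D = 10.7 − 3.166 = 7.534 mg/L.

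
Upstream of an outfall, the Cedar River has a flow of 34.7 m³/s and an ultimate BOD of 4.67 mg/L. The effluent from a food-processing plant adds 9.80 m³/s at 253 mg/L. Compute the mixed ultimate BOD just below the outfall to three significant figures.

Flow-weighted mixing: C = (Q_r C_r + Q_w C_w)/(Q_r + Q_w)
= (34.7×4.67 + 9.80×253)/(34.7 + 9.80) = 2641/44.50 = 59.36 mg/L.

59.4 mg/L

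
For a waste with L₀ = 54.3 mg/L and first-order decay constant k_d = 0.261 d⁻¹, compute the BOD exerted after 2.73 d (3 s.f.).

y ≈ 27.7 mg/L

y_t = L₀(1 − e^(−k_d t)) = 54.3 × (1 − e^(−0.261×2.73))
= 54.3 × (1 − 0.4904) = 54.3 × 0.5096 = 27.67 mg/L.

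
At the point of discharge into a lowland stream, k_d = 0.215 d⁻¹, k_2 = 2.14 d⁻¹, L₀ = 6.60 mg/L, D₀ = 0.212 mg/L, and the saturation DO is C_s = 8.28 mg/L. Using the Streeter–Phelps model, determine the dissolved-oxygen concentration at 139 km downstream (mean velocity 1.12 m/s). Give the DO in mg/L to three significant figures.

Travel time t = x/v = 139 km / (1.12 m/s) = 139000 m / 1.12 m/s = 124100 s = 1.436 d.
k_d L₀/(k_2−k_d) = 0.215×6.60/(2.14−0.215) = 1.419/1.925 = 0.7371 mg/L.
e^(−k_d t) = e^(−0.215×1.436) = 0.7343; e^(−k_2 t) = e^(−2.14×1.436) = 0.04624.
D = 0.7371 × (0.7343 − 0.04624) + 0.212 × 0.04624 = 0.5072 + 0.009802 = 0.5170 mg/L.
DO = C_s − D = 8.28 − 0.5170 = 7.763 mg/L.

DO ≈ 7.76 mg/L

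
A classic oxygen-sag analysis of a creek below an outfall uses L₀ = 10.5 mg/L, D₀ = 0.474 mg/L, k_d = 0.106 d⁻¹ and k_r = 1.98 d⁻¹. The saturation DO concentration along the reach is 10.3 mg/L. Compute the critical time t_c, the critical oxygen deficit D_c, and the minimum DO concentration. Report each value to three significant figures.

With k_r/k_d = 18.68 and 1 − D₀(k_r−k_d)/(k_d L₀) = 0.2019,
t_c = ln(18.68 × 0.2019) / (1.98 − 0.106) = ln(3.771) / 1.874 = 1.327/1.874 = 0.7084 d.
D_c = (k_d/k_r) L₀ e^(−k_d t_c) = (0.106/1.98) × 10.5 × e^(−0.106×0.7084) = 0.05354 × 10.5 × 0.9277 = 0.5215 mg/L.
Minimum DO = C_s − D_c = 10.3 − 0.5215 = 9.779 mg/L.

t_c ≈ 0.708 d; D_c ≈ 0.521 mg/L; min DO ≈ 9.78 mg/L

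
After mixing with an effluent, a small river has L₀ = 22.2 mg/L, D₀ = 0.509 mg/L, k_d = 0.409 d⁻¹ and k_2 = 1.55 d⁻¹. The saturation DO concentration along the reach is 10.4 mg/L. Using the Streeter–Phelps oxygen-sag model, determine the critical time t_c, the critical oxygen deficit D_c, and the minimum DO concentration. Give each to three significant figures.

t_c ≈ 1.11 d; D_c ≈ 3.72 mg/L; min DO ≈ 6.68 mg/L

With k_2/k_d = 3.790 and 1 − D₀(k_2−k_d)/(k_d L₀) = 0.9360,
t_c = ln(3.790 × 0.9360) / (1.55 − 0.409) = ln(3.547) / 1.141 = 1.266/1.141 = 1.110 d.
L(t_c) = L₀ e^(−k_d t_c) = 22.2 × 0.6352 = 14.10 mg/L, and at the critical point k_2 D_c = k_d L, so D_c = (0.409/1.55) × 14.10 = 3.721 mg/L.
Minimum DO = C_s − D_c = 10.4 − 3.721 = 6.679 mg/L.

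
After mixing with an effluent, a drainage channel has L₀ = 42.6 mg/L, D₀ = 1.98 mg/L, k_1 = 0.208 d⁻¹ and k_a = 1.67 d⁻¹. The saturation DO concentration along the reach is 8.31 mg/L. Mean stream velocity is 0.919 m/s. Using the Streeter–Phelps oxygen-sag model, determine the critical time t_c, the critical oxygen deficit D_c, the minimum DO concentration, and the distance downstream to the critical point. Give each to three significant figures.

t_c ≈ 1.15 d; D_c ≈ 4.17 mg/L; min DO ≈ 4.14 mg/L; x_c ≈ 91.6 km

At the critical point dD/dt = 0, so k_1 L₀ e^(−k_1 t) = k_a D. Substituting D(t) from the Streeter–Phelps equation and solving for t gives
t_c = ln[(k_a/k_1)(1 − D₀(k_a−k_1)/(k_1 L₀))] / (k_a−k_1).
Here k_a−k_1 = 1.462 d⁻¹ and 1 − D₀(k_a−k_1)/(k_1 L₀) = 1 − 1.98×1.462/(0.208×42.6) = 0.6733, so
t_c = ln(8.029 × 0.6733) / 1.462 = 1.687 / 1.462 = 1.154 d.
D_c = (k_1/k_a) L₀ e^(−k_1 t_c) = (0.208/1.67) × 42.6 × e^(−0.208×1.154) = 0.1246 × 42.6 × 0.7866 = 4.173 mg/L.
Minimum DO = C_s − D_c = 8.31 − 4.173 = 4.137 mg/L.
x_c = v t_c = 0.919 m/s × 1.154 d × 86400 s/d = 91650 m ≈ 91.6 km.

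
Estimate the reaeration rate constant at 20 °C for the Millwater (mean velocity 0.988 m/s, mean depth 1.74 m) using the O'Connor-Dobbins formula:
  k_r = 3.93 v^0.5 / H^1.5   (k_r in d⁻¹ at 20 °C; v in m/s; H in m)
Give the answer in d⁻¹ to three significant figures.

k_r = 3.93 × 0.988^0.5 / 1.74^1.5 = 3.93 × 0.9940 / 2.295 = 1.702 d⁻¹.

k_r ≈ 1.70 d⁻¹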